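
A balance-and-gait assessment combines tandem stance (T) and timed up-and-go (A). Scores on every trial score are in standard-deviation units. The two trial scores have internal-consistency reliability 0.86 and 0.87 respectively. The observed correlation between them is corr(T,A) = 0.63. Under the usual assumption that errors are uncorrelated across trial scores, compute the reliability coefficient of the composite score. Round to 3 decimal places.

0.917

Var(T+A) = 2 + 2·[0.63] = 2 + 1.26 = 3.26.
With uncorrelated errors the cross-covariances are all true-score covariance, so they carry over unchanged; only the diagonal terms shrink to ρᵢσᵢ².
True-score variance = [0.86 + 0.87] + 1.26 = 1.73 + 1.26 = 2.99.
Reliability = 2.99 / 3.26 = 0.917.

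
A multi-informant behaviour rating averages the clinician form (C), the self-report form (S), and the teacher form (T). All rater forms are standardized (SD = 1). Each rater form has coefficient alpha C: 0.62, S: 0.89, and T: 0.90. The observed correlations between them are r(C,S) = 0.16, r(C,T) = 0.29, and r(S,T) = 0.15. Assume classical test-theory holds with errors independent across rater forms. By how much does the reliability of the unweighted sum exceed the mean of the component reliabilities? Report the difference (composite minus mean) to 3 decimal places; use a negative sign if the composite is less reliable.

Var(sum) = 3 + 1.2 = 4.2; true-score variance = 2.41 + 1.2 = 3.61; composite reliability = 0.8595.
Mean component reliability = 0.8033.
Difference = 0.8595 − 0.8033 = 0.056.

0.056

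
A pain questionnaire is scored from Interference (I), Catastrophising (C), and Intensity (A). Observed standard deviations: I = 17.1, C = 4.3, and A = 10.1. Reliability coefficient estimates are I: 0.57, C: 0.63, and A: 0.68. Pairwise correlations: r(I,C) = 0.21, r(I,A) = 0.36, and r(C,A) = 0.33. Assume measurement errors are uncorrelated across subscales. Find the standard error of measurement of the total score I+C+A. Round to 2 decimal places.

Var(total) = 412.91 + 183.898 = 596.808.
True-score variance = 247.689 + 183.898 = 431.587, so reliability = 0.7232.
Error variance = 596.808 − 431.587 = 165.221; SEM = √165.221 = 12.85.

12.85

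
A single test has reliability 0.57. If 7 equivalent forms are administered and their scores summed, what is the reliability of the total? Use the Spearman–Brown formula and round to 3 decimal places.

ρ_k = kρ / (1 + (k−1)ρ) = 7·0.57 / (1 + 6·0.57) = 3.990 / 4.420 = 0.903.

0.903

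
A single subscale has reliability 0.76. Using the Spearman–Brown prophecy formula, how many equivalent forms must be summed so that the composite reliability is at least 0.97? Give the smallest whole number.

k ≥ ρ*(1−ρ₁)/(ρ₁(1−ρ*)) = 0.97·0.24 / (0.76·0.03) = 10.211.
Smallest integer k = 11.

11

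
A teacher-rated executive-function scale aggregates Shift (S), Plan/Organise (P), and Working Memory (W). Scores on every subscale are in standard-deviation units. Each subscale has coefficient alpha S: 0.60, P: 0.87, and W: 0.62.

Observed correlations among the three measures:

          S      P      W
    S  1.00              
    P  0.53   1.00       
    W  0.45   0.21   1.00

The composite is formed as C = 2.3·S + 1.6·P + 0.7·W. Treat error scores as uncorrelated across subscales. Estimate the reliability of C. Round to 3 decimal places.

Var(C) = 2.3² + 1.6² + 0.7² + 2·[3.68·0.53 + 1.61·0.45 + 1.12·0.21] = 8.34 + 5.8202 = 14.1602.
Under uncorrelated errors the observed covariances equal the true-score covariances, so only the own-variance terms attenuate.
True-score variance = [2.3²·0.60 + 1.6²·0.87 + 0.7²·0.62] + 5.8202 = 5.705 + 5.8202 = 11.5252.
Reliability = 11.5252 / 14.1602 = 0.814.

0.814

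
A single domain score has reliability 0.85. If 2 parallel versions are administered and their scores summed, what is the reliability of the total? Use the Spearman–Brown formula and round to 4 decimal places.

0.9189

ρ_k = kρ / (1 + (k−1)ρ) = 2·0.85 / (1 + 1·0.85) = 1.700 / 1.850 = 0.9189.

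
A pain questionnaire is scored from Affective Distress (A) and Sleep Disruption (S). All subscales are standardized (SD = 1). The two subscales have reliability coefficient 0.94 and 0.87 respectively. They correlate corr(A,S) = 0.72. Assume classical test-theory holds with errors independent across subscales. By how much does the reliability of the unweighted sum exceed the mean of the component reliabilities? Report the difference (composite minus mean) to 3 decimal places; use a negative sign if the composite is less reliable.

Var(sum) = 2 + 1.44 = 3.44; true-score variance = 1.81 + 1.44 = 3.25; composite reliability = 0.9448.
Mean component reliability = 0.9050.
Difference = 0.9448 − 0.9050 = 0.040.

0.040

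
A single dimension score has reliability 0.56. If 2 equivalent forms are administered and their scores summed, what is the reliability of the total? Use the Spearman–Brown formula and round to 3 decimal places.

0.718

ρ_k = kρ / (1 + (k−1)ρ) = 2·0.56 / (1 + 1·0.56) = 1.120 / 1.560 = 0.718.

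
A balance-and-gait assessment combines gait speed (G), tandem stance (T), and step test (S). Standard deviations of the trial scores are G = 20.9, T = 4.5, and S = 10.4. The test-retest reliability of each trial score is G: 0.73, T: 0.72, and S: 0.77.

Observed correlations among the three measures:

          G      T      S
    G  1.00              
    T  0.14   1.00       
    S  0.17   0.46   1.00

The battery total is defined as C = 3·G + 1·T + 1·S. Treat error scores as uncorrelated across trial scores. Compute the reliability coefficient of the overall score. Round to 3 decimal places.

0.752

Var(C) = 3²·20.9² + 4.5² + 10.4² + 2·[3·20.9·4.5·0.14 + 3·20.9·10.4·0.17 + 4.5·10.4·0.46] = 4059.7 + 343.765 = 4403.47.
Because errors are independent across components, Cov(Tᵢ,Tⱼ) = Cov(Xᵢ,Xⱼ); the off-diagonal part of the true-score variance is the same as above.
True-score variance = [3²·20.9²·0.73 + 4.5²·0.72 + 10.4²·0.77] + 343.765 = 2967.7 + 343.765 = 3311.47.
Reliability = 3311.47 / 4403.47 = 0.752.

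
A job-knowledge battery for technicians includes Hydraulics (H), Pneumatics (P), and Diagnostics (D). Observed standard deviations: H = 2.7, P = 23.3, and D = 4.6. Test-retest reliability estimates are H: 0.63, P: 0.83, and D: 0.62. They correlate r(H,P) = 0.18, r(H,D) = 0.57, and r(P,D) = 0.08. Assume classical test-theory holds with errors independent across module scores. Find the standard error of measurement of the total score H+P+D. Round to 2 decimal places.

10.15

Var(total) = 571.34 + 53.9552 = 625.295.
True-score variance = 468.311 + 53.9552 = 522.266, so reliability = 0.8352.
Error variance = 625.295 − 522.266 = 103.029; SEM = √103.029 = 10.15.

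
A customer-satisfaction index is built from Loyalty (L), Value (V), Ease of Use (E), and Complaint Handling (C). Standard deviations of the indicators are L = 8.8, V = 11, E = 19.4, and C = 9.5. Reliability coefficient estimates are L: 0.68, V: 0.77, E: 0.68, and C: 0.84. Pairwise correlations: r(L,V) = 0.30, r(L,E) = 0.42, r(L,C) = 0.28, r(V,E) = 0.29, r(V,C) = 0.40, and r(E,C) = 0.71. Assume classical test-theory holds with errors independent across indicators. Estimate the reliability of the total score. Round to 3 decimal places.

0.864

Var(L+V+E+C) = 8.8² + 11² + 19.4² + 9.5² + 2·[8.8·11·0.30 + 8.8·19.4·0.42 + 8.8·9.5·0.28 + 11·19.4·0.29 + 11·9.5·0.40 + 19.4·9.5·0.71] = 665.05 + 717.379 = 1382.43.
Because errors are independent across components, Cov(Tᵢ,Tⱼ) = Cov(Xᵢ,Xⱼ); the off-diagonal part of the true-score variance is the same as above.
True-score variance = [8.8²·0.68 + 11²·0.77 + 19.4²·0.68 + 9.5²·0.84] + 717.379 = 477.564 + 717.379 = 1194.94.
Reliability = 1194.94 / 1382.43 = 0.864.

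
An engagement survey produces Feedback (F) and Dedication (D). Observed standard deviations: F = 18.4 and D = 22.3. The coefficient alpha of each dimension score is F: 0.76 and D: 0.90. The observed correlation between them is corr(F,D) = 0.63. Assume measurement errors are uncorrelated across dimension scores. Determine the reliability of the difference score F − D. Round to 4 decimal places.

Var(F−D) = 18.4² + 22.3² − 2·18.4·22.3·0.63 = 835.85 − 517.003 = 318.847.
Under uncorrelated errors the observed covariances equal the true-score covariances, so only the own-variance terms attenuate.
True-score variance = [18.4²·0.76 + 22.3²·0.90] − 517.003 = 704.867 − 517.003 = 187.863.
Reliability = 187.863 / 318.847 = 0.5892.

0.5892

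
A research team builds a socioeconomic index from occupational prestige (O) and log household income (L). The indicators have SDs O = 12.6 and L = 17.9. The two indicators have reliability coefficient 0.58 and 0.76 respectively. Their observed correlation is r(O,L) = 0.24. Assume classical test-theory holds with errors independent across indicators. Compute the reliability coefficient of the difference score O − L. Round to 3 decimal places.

Var(O−L) = 12.6² + 17.9² − 2·12.6·17.9·0.24 = 479.17 − 108.259 = 370.911.
Under uncorrelated errors the observed covariances equal the true-score covariances, so only the own-variance terms attenuate.
True-score variance = [12.6²·0.58 + 17.9²·0.76] − 108.259 = 335.592 − 108.259 = 227.333.
Reliability = 227.333 / 370.911 = 0.613.

0.613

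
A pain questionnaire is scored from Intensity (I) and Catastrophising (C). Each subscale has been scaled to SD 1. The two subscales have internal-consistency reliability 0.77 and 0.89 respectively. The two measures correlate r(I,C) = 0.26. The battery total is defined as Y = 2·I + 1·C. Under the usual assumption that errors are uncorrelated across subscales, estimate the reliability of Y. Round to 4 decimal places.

0.8295

Var(Y) = 2² + 1 + 2·[2·0.26] = 5 + 1.04 = 6.04.
Under uncorrelated errors the observed covariances equal the true-score covariances, so only the own-variance terms attenuate.
True-score variance = [2²·0.77 + 0.89] + 1.04 = 3.97 + 1.04 = 5.01.
Reliability = 5.01 / 6.04 = 0.8295.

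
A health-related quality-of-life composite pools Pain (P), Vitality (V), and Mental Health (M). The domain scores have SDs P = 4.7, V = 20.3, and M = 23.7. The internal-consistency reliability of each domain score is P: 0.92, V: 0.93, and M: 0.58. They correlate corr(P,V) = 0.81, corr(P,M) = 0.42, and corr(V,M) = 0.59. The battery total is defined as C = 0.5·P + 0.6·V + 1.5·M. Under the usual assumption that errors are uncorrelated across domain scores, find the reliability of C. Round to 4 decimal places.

0.7352

Var(C) = 0.5²·4.7² + 0.6²·20.3² + 1.5²·23.7² + 2·[0.3·4.7·20.3·0.81 + 0.75·4.7·23.7·0.42 + 0.9·20.3·23.7·0.59] = 1417.68 + 627.484 = 2045.16.
Because errors are independent across components, Cov(Tᵢ,Tⱼ) = Cov(Xᵢ,Xⱼ); the off-diagonal part of the true-score variance is the same as above.
True-score variance = [0.5²·4.7²·0.92 + 0.6²·20.3²·0.93 + 1.5²·23.7²·0.58] + 627.484 = 876.054 + 627.484 = 1503.54.
Reliability = 1503.54 / 2045.16 = 0.7352.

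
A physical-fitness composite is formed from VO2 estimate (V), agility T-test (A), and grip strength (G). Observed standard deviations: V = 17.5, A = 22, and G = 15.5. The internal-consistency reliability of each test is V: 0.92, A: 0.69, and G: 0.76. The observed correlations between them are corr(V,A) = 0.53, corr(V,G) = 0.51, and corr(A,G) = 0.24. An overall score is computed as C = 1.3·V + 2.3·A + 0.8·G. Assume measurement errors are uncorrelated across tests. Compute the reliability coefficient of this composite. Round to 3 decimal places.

0.827

Var(C) = 1.3²·17.5² + 2.3²·22² + 0.8²·15.5² + 2·[2.99·17.5·22·0.53 + 1.04·17.5·15.5·0.51 + 1.84·22·15.5·0.24] = 3231.68 + 1809.13 = 5040.81.
With uncorrelated errors the cross-covariances are all true-score covariance, so they carry over unchanged; only the diagonal terms shrink to ρᵢσᵢ².
True-score variance = [1.3²·17.5²·0.92 + 2.3²·22²·0.69 + 0.8²·15.5²·0.76] + 1809.13 = 2359.66 + 1809.13 = 4168.8.
Reliability = 4168.8 / 5040.81 = 0.827.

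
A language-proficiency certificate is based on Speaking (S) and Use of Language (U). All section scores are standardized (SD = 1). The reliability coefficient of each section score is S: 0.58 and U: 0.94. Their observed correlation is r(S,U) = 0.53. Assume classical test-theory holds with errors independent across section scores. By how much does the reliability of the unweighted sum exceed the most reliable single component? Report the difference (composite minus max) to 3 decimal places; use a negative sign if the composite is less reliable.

-0.097

Var(sum) = 2 + 1.06 = 3.06; true-score variance = 1.52 + 1.06 = 2.58; composite reliability = 0.8431.
Max component reliability = 0.9400.
Difference = 0.8431 − 0.9400 = -0.097.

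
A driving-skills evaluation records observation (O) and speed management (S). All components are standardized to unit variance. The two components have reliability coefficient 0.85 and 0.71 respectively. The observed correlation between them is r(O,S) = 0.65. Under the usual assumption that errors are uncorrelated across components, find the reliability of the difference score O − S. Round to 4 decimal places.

0.3714

Var(O−S) = 1 + 1 − 2·0.65 = 2 − 1.3 = 0.7.
Because errors are independent across components, Cov(Tᵢ,Tⱼ) = Cov(Xᵢ,Xⱼ); the off-diagonal part of the true-score variance is the same as above.
True-score variance = [0.85 + 0.71] − 1.3 = 1.56 − 1.3 = 0.26.
Reliability = 0.26 / 0.7 = 0.3714.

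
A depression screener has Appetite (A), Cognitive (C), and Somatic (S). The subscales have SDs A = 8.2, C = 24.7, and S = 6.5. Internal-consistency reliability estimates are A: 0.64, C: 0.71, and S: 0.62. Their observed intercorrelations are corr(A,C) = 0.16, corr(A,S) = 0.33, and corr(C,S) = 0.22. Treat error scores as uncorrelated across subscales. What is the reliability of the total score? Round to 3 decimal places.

0.756

Var(A+C+S) = 8.2² + 24.7² + 6.5² + 2·[8.2·24.7·0.16 + 8.2·6.5·0.33 + 24.7·6.5·0.22] = 719.58 + 170.633 = 890.213.
With uncorrelated errors the cross-covariances are all true-score covariance, so they carry over unchanged; only the diagonal terms shrink to ρᵢσᵢ².
True-score variance = [8.2²·0.64 + 24.7²·0.71 + 6.5²·0.62] + 170.633 = 502.392 + 170.633 = 673.025.
Reliability = 673.025 / 890.213 = 0.756.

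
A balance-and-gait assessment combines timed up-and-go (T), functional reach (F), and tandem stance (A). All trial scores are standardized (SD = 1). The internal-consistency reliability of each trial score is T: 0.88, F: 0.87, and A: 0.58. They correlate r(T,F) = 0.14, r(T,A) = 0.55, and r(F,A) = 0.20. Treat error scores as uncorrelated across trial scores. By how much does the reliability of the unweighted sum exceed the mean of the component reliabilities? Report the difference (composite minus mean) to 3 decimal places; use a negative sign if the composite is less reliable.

0.083

Var(sum) = 3 + 1.78 = 4.78; true-score variance = 2.33 + 1.78 = 4.11; composite reliability = 0.8598.
Mean component reliability = 0.7767.
Difference = 0.8598 − 0.7767 = 0.083.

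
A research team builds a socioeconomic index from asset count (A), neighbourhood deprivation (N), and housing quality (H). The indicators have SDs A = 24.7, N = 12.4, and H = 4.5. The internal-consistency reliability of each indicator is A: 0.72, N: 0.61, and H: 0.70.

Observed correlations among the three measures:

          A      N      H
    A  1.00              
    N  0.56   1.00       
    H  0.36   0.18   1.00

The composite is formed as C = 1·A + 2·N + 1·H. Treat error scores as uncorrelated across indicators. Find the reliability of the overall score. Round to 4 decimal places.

Var(C) = 24.7² + 2²·12.4² + 4.5² + 2·[2·24.7·12.4·0.56 + 24.7·4.5·0.36 + 2·12.4·4.5·0.18] = 1245.38 + 806.271 = 2051.65.
With uncorrelated errors the cross-covariances are all true-score covariance, so they carry over unchanged; only the diagonal terms shrink to ρᵢσᵢ².
True-score variance = [24.7²·0.72 + 2²·12.4²·0.61 + 4.5²·0.70] + 806.271 = 828.614 + 806.271 = 1634.89.
Reliability = 1634.89 / 2051.65 = 0.7969.

0.7969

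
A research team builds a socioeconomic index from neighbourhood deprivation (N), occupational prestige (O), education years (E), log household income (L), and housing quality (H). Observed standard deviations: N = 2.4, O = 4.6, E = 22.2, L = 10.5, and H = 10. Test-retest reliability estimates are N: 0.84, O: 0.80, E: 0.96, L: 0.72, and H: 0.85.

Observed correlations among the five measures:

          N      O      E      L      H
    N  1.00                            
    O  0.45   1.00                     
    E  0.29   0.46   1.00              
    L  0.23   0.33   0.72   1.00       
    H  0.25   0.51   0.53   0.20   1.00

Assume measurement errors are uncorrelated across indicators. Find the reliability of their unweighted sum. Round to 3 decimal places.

Var(N+O+E+L+H) = 2.4² + 4.6² + 22.2² + 10.5² + 10² + 2·[2.4·4.6·0.45 + 2.4·22.2·0.29 + 2.4·10.5·0.23 + 2.4·10·0.25 + 4.6·22.2·0.46 + 4.6·10.5·0.33 + 4.6·10·0.51 + 22.2·10.5·0.72 + 22.2·10·0.53 + 10.5·10·0.20] = 730.01 + 850.163 = 1580.17.
Under uncorrelated errors the observed covariances equal the true-score covariances, so only the own-variance terms attenuate.
True-score variance = [2.4²·0.84 + 4.6²·0.80 + 22.2²·0.96 + 10.5²·0.72 + 10²·0.85] + 850.163 = 659.273 + 850.163 = 1509.44.
Reliability = 1509.44 / 1580.17 = 0.955.

0.955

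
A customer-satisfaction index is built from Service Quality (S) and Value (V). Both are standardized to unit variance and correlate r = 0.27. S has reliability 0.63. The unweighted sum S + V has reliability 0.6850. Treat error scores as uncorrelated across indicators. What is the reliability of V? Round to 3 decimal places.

Var(S+V) = 2 + 2·0.27 = 2.540.
True-score variance = ρ_S + ρ_V + 2·0.27, so 0.6850 = (0.63 + ρ_V + 0.54) / 2.540.
ρ_V = 0.6850·2.540 − 0.63 − 0.54 = 0.570.

0.570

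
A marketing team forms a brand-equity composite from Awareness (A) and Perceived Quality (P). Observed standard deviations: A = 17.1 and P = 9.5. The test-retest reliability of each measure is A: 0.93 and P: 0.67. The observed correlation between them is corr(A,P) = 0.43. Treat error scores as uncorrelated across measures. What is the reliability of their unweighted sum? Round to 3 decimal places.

Var(A+P) = 17.1² + 9.5² + 2·[17.1·9.5·0.43] = 382.66 + 139.707 = 522.367.
Under uncorrelated errors the observed covariances equal the true-score covariances, so only the own-variance terms attenuate.
True-score variance = [17.1²·0.93 + 9.5²·0.67] + 139.707 = 332.409 + 139.707 = 472.116.
Reliability = 472.116 / 522.367 = 0.904.

0.904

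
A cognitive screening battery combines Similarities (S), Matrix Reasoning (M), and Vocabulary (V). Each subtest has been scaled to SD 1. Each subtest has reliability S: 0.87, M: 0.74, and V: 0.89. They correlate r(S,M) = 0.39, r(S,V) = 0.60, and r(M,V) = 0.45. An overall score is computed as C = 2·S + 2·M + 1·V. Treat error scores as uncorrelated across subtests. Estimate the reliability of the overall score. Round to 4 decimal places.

Var(C) = 2² + 2² + 1 + 2·[4·0.39 + 2·0.60 + 2·0.45] = 9 + 7.32 = 16.32.
With uncorrelated errors the cross-covariances are all true-score covariance, so they carry over unchanged; only the diagonal terms shrink to ρᵢσᵢ².
True-score variance = [2²·0.87 + 2²·0.74 + 0.89] + 7.32 = 7.33 + 7.32 = 14.65.
Reliability = 14.65 / 16.32 = 0.8977.

0.8977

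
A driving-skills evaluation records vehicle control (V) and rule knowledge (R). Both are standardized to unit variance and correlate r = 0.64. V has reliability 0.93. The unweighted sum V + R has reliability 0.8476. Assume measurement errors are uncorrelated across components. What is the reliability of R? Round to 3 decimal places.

Var(V+R) = 2 + 2·0.64 = 3.280.
True-score variance = ρ_V + ρ_R + 2·0.64, so 0.8476 = (0.93 + ρ_R + 1.28) / 3.280.
ρ_R = 0.8476·3.280 − 0.93 − 1.28 = 0.570.

0.570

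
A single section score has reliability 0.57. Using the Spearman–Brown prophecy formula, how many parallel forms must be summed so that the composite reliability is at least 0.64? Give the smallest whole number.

k ≥ ρ*(1−ρ₁)/(ρ₁(1−ρ*)) = 0.64·0.43 / (0.57·0.36) = 1.341.
Smallest integer k = 2.

2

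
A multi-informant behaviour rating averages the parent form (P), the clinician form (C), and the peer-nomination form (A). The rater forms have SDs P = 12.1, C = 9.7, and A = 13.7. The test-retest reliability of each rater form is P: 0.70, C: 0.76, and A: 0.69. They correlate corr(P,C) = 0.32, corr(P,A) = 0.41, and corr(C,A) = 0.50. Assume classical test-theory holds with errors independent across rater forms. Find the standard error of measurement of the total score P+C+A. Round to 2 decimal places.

Var(total) = 428.19 + 343.938 = 772.128.
True-score variance = 303.501 + 343.938 = 647.44, so reliability = 0.8385.
Error variance = 772.128 − 647.44 = 124.688; SEM = √124.688 = 11.17.

11.17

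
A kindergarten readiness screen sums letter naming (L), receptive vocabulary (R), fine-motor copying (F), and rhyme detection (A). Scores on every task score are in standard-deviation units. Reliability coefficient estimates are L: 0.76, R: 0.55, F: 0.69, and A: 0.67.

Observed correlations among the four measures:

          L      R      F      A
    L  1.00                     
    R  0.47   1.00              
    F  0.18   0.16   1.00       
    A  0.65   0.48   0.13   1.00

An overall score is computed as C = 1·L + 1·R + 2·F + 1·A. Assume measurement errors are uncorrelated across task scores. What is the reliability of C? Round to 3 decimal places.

0.813

Var(C) = 1 + 1 + 2² + 1 + 2·[0.47 + 2·0.18 + 0.65 + 2·0.16 + 0.48 + 2·0.13] = 7 + 5.08 = 12.08.
With uncorrelated errors the cross-covariances are all true-score covariance, so they carry over unchanged; only the diagonal terms shrink to ρᵢσᵢ².
True-score variance = [0.76 + 0.55 + 2²·0.69 + 0.67] + 5.08 = 4.74 + 5.08 = 9.82.
Reliability = 9.82 / 12.08 = 0.813.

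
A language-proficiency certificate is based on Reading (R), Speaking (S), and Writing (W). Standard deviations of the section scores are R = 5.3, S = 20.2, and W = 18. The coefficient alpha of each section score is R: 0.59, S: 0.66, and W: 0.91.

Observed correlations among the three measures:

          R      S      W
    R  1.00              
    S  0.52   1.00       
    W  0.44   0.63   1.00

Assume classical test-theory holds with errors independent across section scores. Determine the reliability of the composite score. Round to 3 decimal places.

0.873

Var(R+S+W) = 5.3² + 20.2² + 18² + 2·[5.3·20.2·0.52 + 5.3·18·0.44 + 20.2·18·0.63] = 760.13 + 653.43 = 1413.56.
Because errors are independent across components, Cov(Tᵢ,Tⱼ) = Cov(Xᵢ,Xⱼ); the off-diagonal part of the true-score variance is the same as above.
True-score variance = [5.3²·0.59 + 20.2²·0.66 + 18²·0.91] + 653.43 = 580.72 + 653.43 = 1234.15.
Reliability = 1234.15 / 1413.56 = 0.873.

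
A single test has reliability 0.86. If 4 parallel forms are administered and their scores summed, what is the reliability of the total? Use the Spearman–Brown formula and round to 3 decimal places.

0.961

ρ_k = kρ / (1 + (k−1)ρ) = 4·0.86 / (1 + 3·0.86) = 3.440 / 3.580 = 0.961.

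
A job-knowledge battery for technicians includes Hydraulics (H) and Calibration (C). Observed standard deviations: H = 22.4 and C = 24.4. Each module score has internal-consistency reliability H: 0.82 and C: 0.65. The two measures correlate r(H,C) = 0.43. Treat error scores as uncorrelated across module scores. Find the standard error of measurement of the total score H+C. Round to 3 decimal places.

Var(total) = 1097.12 + 470.042 = 1567.16.
True-score variance = 798.427 + 470.042 = 1268.47, so reliability = 0.8094.
Error variance = 1567.16 − 1268.47 = 298.693; SEM = √298.693 = 17.283.

17.283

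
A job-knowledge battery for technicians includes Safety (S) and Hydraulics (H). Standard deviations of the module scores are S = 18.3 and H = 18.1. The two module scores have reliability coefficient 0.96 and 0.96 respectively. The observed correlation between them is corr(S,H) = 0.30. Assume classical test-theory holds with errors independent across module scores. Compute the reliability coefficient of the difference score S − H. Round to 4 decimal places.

0.9429

Var(S−H) = 18.3² + 18.1² − 2·18.3·18.1·0.30 = 662.5 − 198.738 = 463.762.
Under uncorrelated errors the observed covariances equal the true-score covariances, so only the own-variance terms attenuate.
True-score variance = [18.3²·0.96 + 18.1²·0.96] − 198.738 = 636 − 198.738 = 437.262.
Reliability = 437.262 / 463.762 = 0.9429.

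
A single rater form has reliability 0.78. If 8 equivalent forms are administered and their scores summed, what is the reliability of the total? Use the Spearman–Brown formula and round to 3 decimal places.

0.966

ρ_k = kρ / (1 + (k−1)ρ) = 8·0.78 / (1 + 7·0.78) = 6.240 / 6.460 = 0.966.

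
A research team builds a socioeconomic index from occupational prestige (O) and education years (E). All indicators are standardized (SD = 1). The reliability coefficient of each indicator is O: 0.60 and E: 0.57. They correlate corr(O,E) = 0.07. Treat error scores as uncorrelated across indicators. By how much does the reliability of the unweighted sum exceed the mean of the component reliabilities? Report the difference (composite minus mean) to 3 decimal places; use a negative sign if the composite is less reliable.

0.027

Var(sum) = 2 + 0.14 = 2.14; true-score variance = 1.17 + 0.14 = 1.31; composite reliability = 0.6121.
Mean component reliability = 0.5850.
Difference = 0.6121 − 0.5850 = 0.027.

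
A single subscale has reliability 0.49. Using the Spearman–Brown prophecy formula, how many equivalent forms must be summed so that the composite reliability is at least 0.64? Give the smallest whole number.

k ≥ ρ*(1−ρ₁)/(ρ₁(1−ρ*)) = 0.64·0.51 / (0.49·0.36) = 1.850.
Smallest integer k = 2.

2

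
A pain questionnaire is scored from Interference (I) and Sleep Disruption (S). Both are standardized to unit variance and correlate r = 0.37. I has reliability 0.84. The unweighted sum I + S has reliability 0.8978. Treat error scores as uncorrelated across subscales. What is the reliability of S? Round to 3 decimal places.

Var(I+S) = 2 + 2·0.37 = 2.740.
True-score variance = ρ_I + ρ_S + 2·0.37, so 0.8978 = (0.84 + ρ_S + 0.74) / 2.740.
ρ_S = 0.8978·2.740 − 0.84 − 0.74 = 0.880.

0.880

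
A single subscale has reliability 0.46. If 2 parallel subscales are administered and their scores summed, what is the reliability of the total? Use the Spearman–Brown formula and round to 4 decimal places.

0.6301

ρ_k = kρ / (1 + (k−1)ρ) = 2·0.46 / (1 + 1·0.46) = 0.920 / 1.460 = 0.6301.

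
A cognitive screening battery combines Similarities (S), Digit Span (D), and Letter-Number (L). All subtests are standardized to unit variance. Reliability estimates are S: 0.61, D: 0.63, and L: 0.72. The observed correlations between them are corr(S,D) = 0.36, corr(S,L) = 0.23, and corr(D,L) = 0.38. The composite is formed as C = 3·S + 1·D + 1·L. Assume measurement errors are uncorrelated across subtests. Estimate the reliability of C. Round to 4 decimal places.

Var(C) = 3² + 1 + 1 + 2·[3·0.36 + 3·0.23 + 0.38] = 11 + 4.3 = 15.3.
With uncorrelated errors the cross-covariances are all true-score covariance, so they carry over unchanged; only the diagonal terms shrink to ρᵢσᵢ².
True-score variance = [3²·0.61 + 0.63 + 0.72] + 4.3 = 6.84 + 4.3 = 11.14.
Reliability = 11.14 / 15.3 = 0.7281.

0.7281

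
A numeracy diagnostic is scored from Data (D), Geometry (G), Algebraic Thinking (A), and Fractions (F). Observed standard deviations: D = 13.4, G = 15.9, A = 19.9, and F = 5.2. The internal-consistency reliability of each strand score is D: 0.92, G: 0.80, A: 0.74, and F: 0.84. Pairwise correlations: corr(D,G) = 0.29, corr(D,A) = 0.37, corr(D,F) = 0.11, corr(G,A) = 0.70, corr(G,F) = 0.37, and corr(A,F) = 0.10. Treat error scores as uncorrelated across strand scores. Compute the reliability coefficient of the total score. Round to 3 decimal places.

0.900

Var(D+G+A+F) = 13.4² + 15.9² + 19.9² + 5.2² + 2·[13.4·15.9·0.29 + 13.4·19.9·0.37 + 13.4·5.2·0.11 + 15.9·19.9·0.70 + 15.9·5.2·0.37 + 19.9·5.2·0.10] = 855.42 + 861.086 = 1716.51.
Because errors are independent across components, Cov(Tᵢ,Tⱼ) = Cov(Xᵢ,Xⱼ); the off-diagonal part of the true-score variance is the same as above.
True-score variance = [13.4²·0.92 + 15.9²·0.80 + 19.9²·0.74 + 5.2²·0.84] + 861.086 = 683.204 + 861.086 = 1544.29.
Reliability = 1544.29 / 1716.51 = 0.900.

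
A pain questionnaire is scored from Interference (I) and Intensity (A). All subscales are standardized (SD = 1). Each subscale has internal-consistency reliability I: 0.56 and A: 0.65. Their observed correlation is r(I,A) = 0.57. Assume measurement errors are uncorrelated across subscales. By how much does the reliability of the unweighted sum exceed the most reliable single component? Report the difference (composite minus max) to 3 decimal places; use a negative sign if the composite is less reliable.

Var(sum) = 2 + 1.14 = 3.14; true-score variance = 1.21 + 1.14 = 2.35; composite reliability = 0.7484.
Max component reliability = 0.6500.
Difference = 0.7484 − 0.6500 = 0.098.

0.098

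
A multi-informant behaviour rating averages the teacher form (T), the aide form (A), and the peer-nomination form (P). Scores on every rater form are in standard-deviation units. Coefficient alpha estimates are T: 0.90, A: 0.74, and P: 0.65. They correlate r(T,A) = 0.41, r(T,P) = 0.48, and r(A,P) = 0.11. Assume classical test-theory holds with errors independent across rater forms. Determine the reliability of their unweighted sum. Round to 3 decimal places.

0.858

Var(T+A+P) = 3 + 2·[0.41 + 0.48 + 0.11] = 3 + 2 = 5.
Because errors are independent across components, Cov(Tᵢ,Tⱼ) = Cov(Xᵢ,Xⱼ); the off-diagonal part of the true-score variance is the same as above.
True-score variance = [0.90 + 0.74 + 0.65] + 2 = 2.29 + 2 = 4.29.
Reliability = 4.29 / 5 = 0.858.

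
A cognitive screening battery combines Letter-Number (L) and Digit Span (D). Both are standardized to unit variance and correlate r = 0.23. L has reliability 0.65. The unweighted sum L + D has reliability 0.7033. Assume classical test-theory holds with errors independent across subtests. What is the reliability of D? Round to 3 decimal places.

Var(L+D) = 2 + 2·0.23 = 2.460.
True-score variance = ρ_L + ρ_D + 2·0.23, so 0.7033 = (0.65 + ρ_D + 0.46) / 2.460.
ρ_D = 0.7033·2.460 − 0.65 − 0.46 = 0.620.

0.620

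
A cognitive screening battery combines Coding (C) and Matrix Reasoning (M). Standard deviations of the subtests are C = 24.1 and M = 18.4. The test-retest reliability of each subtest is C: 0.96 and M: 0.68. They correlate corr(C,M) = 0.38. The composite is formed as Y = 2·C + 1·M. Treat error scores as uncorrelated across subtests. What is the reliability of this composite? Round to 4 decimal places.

0.9397

Var(Y) = 2²·24.1² + 18.4² + 2·[2·24.1·18.4·0.38] = 2661.8 + 674.029 = 3335.83.
With uncorrelated errors the cross-covariances are all true-score covariance, so they carry over unchanged; only the diagonal terms shrink to ρᵢσᵢ².
True-score variance = [2²·24.1²·0.96 + 18.4²·0.68] + 674.029 = 2460.53 + 674.029 = 3134.56.
Reliability = 3134.56 / 3335.83 = 0.9397.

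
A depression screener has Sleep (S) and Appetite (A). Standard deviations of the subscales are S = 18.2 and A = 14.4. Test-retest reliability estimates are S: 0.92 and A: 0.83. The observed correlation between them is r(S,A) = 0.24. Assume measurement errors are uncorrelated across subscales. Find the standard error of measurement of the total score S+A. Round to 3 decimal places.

7.858

Var(total) = 538.6 + 125.798 = 664.398.
True-score variance = 476.85 + 125.798 = 602.648, so reliability = 0.9071.
Error variance = 664.398 − 602.648 = 61.7504; SEM = √61.7504 = 7.858.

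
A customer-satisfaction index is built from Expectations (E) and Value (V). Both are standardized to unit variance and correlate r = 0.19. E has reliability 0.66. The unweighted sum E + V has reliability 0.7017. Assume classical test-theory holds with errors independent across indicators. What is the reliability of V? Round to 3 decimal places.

Var(E+V) = 2 + 2·0.19 = 2.380.
True-score variance = ρ_E + ρ_V + 2·0.19, so 0.7017 = (0.66 + ρ_V + 0.38) / 2.380.
ρ_V = 0.7017·2.380 − 0.66 − 0.38 = 0.630.

0.630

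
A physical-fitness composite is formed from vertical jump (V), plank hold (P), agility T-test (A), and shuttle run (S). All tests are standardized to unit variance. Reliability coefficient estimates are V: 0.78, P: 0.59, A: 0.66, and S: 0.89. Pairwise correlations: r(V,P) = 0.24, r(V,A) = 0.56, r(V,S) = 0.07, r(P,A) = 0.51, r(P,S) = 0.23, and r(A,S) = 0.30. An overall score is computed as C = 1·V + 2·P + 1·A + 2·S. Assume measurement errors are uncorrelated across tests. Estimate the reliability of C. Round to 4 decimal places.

Var(C) = 1 + 2² + 1 + 2² + 2·[2·0.24 + 0.56 + 2·0.07 + 2·0.51 + 4·0.23 + 2·0.30] = 10 + 7.44 = 17.44.
Because errors are independent across components, Cov(Tᵢ,Tⱼ) = Cov(Xᵢ,Xⱼ); the off-diagonal part of the true-score variance is the same as above.
True-score variance = [0.78 + 2²·0.59 + 0.66 + 2²·0.89] + 7.44 = 7.36 + 7.44 = 14.8.
Reliability = 14.8 / 17.44 = 0.8486.

0.8486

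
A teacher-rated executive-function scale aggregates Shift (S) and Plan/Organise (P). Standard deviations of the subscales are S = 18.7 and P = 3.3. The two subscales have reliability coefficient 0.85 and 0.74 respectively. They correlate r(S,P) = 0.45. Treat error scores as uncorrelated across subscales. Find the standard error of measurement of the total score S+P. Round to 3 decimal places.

Var(total) = 360.58 + 55.539 = 416.119.
True-score variance = 305.295 + 55.539 = 360.834, so reliability = 0.8671.
Error variance = 416.119 − 360.834 = 55.2849; SEM = √55.2849 = 7.435.

7.435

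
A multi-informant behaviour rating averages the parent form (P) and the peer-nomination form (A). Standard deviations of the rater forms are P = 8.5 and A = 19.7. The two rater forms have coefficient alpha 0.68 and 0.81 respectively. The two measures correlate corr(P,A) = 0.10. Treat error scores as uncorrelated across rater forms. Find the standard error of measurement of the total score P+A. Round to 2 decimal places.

9.84

Var(total) = 460.34 + 33.49 = 493.83.
True-score variance = 363.483 + 33.49 = 396.973, so reliability = 0.8039.
Error variance = 493.83 − 396.973 = 96.8571; SEM = √96.8571 = 9.84.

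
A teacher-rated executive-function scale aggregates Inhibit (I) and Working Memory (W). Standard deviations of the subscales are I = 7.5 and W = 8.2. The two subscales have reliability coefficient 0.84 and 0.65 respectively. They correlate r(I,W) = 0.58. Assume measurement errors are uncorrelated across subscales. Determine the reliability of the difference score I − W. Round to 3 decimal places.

Var(I−W) = 7.5² + 8.2² − 2·7.5·8.2·0.58 = 123.49 − 71.34 = 52.15.
Because errors are independent across components, Cov(Tᵢ,Tⱼ) = Cov(Xᵢ,Xⱼ); the off-diagonal part of the true-score variance is the same as above.
True-score variance = [7.5²·0.84 + 8.2²·0.65] − 71.34 = 90.956 − 71.34 = 19.616.
Reliability = 19.616 / 52.15 = 0.376.

0.376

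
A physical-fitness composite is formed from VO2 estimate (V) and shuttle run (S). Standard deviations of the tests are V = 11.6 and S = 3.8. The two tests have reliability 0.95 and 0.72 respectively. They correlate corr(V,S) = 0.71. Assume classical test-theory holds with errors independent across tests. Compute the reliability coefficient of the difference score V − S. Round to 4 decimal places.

Var(V−S) = 11.6² + 3.8² − 2·11.6·3.8·0.71 = 149 − 62.5936 = 86.4064.
Under uncorrelated errors the observed covariances equal the true-score covariances, so only the own-variance terms attenuate.
True-score variance = [11.6²·0.95 + 3.8²·0.72] − 62.5936 = 138.229 − 62.5936 = 75.6352.
Reliability = 75.6352 / 86.4064 = 0.8753.

0.8753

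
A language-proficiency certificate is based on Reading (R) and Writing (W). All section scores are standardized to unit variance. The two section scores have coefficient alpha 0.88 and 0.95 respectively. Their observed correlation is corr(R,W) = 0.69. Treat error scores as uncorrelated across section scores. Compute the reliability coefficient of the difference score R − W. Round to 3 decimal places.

0.726

Var(R−W) = 1 + 1 − 2·0.69 = 2 − 1.38 = 0.62.
Under uncorrelated errors the observed covariances equal the true-score covariances, so only the own-variance terms attenuate.
True-score variance = [0.88 + 0.95] − 1.38 = 1.83 − 1.38 = 0.45.
Reliability = 0.45 / 0.62 = 0.726.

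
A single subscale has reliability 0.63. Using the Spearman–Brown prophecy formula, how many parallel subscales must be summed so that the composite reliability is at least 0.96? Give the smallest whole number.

k ≥ ρ*(1−ρ₁)/(ρ₁(1−ρ*)) = 0.96·0.37 / (0.63·0.04) = 14.095.
Smallest integer k = 15.

15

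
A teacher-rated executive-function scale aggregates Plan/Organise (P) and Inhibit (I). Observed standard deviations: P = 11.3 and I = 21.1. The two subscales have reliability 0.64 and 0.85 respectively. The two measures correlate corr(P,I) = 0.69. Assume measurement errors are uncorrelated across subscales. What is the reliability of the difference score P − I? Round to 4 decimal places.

0.5377

Var(P−I) = 11.3² + 21.1² − 2·11.3·21.1·0.69 = 572.9 − 329.033 = 243.867.
With uncorrelated errors the cross-covariances are all true-score covariance, so they carry over unchanged; only the diagonal terms shrink to ρᵢσᵢ².
True-score variance = [11.3²·0.64 + 21.1²·0.85] − 329.033 = 460.15 − 329.033 = 131.117.
Reliability = 131.117 / 243.867 = 0.5377.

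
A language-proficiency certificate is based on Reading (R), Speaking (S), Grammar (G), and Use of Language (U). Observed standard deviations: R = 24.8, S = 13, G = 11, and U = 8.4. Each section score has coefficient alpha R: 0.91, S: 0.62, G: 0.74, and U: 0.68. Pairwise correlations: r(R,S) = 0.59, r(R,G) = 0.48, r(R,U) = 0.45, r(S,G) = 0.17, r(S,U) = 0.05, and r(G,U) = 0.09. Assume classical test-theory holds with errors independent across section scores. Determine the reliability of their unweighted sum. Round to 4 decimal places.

0.9077

Var(R+S+G+U) = 24.8² + 13² + 11² + 8.4² + 2·[24.8·13·0.59 + 24.8·11·0.48 + 24.8·8.4·0.45 + 13·11·0.17 + 13·8.4·0.05 + 11·8.4·0.09] = 975.6 + 905.98 = 1881.58.
With uncorrelated errors the cross-covariances are all true-score covariance, so they carry over unchanged; only the diagonal terms shrink to ρᵢσᵢ².
True-score variance = [24.8²·0.91 + 13²·0.62 + 11²·0.74 + 8.4²·0.68] + 905.98 = 801.987 + 905.98 = 1707.97.
Reliability = 1707.97 / 1881.58 = 0.9077.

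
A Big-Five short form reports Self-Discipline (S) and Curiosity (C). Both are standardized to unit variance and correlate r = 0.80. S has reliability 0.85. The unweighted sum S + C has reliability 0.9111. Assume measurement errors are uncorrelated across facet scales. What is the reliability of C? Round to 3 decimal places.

0.830

Var(S+C) = 2 + 2·0.80 = 3.600.
True-score variance = ρ_S + ρ_C + 2·0.80, so 0.9111 = (0.85 + ρ_C + 1.60) / 3.600.
ρ_C = 0.9111·3.600 − 0.85 − 1.60 = 0.830.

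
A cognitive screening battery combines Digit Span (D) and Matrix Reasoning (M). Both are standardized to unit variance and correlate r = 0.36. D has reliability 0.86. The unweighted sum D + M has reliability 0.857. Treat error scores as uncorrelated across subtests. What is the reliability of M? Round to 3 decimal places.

0.751

Var(D+M) = 2 + 2·0.36 = 2.720.
True-score variance = ρ_D + ρ_M + 2·0.36, so 0.857 = (0.86 + ρ_M + 0.72) / 2.720.
ρ_M = 0.857·2.720 − 0.86 − 0.72 = 0.751.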